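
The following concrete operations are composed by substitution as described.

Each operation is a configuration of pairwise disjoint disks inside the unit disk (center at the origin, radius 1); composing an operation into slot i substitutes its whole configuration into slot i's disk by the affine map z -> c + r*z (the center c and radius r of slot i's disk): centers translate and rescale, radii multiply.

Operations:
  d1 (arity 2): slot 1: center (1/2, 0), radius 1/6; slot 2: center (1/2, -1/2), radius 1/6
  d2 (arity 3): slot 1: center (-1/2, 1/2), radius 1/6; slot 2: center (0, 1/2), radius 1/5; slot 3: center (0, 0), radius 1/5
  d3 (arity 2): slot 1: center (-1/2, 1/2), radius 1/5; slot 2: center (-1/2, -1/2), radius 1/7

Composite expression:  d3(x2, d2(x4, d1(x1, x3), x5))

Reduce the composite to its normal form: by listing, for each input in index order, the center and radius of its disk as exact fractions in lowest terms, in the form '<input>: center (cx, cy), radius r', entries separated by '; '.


Only the slot chain above each x matters under d3; compose those maps.
for x2, the 1-step affine chain lands on center (-1/2, 1/2), radius 1/5
for x4, the 2-step affine chain lands on center (-4/7, -3/7), radius 1/42
for x1, the 3-step affine chain lands on center (-17/35, -3/7), radius 1/210
for x3, the 3-step affine chain lands on center (-17/35, -31/70), radius 1/210
for x5, the 2-step affine chain lands on center (-1/2, -1/2), radius 1/35

x1: center (-17/35, -3/7), radius 1/210; x2: center (-1/2, 1/2), radius 1/5; x3: center (-17/35, -31/70), radius 1/210; x4: center (-4/7, -3/7), radius 1/42; x5: center (-1/2, -1/2), radius 1/35


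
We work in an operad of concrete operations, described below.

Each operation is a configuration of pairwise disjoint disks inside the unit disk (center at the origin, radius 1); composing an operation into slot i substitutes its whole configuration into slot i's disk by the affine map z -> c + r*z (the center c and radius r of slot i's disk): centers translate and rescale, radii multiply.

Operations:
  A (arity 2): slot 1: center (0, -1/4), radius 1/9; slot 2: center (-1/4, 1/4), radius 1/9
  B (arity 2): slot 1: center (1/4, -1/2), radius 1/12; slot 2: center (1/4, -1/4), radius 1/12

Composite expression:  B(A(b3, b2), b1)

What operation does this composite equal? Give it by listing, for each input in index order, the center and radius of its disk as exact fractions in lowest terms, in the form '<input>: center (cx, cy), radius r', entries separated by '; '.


Affine substitution under B: radii multiply and b-centers shift.
input b3: applying the 2 nested substitutions gives center (1/4, -25/48), radius 1/108
input b2: applying the 2 nested substitutions gives center (11/48, -23/48), radius 1/108
input b1: applying the 1 nested substitution gives center (1/4, -1/4), radius 1/12

b1: center (1/4, -1/4), radius 1/12; b2: center (11/48, -23/48), radius 1/108; b3: center (1/4, -25/48), radius 1/108


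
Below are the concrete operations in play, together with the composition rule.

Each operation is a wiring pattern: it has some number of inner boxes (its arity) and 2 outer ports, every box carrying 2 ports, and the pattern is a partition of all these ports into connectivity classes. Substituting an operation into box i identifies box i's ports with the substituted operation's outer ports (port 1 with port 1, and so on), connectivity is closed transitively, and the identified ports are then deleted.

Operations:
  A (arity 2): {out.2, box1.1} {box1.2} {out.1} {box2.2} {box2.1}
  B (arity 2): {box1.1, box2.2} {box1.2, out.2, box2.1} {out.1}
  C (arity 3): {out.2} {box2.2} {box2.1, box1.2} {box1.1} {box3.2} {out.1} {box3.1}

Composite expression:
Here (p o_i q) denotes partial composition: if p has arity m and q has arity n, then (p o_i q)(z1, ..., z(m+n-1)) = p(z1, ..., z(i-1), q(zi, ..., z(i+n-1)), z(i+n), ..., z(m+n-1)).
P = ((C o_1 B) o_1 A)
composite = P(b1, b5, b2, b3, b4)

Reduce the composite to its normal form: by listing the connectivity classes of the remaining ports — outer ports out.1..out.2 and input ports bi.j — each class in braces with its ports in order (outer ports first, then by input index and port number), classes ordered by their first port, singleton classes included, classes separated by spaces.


{out.1} {out.2} {b1.1, b2.1, b3.1} {b1.2} {b2.2} {b3.2} {b4.1} {b4.2} {b5.1} {b5.2}

Reachability decides: close wires over C-identified ports.
A over (b1, b5) gives {out.1} {out.2, b1.1} {b1.2} {b5.1} {b5.2}, out.j being that stage's outer ports
B over (b1, b5, b2) gives {out.1} {out.2, b1.1, b2.1} {b1.2} {b2.2} {b5.1} {b5.2}, out.j being that stage's outer ports
C over (b1, b5, b2, b3, b4) gives {out.1} {out.2} {b1.1, b2.1, b3.1} {b1.2} {b2.2} {b3.2} {b4.1} {b4.2} {b5.1} {b5.2}, out.j being that stage's outer ports


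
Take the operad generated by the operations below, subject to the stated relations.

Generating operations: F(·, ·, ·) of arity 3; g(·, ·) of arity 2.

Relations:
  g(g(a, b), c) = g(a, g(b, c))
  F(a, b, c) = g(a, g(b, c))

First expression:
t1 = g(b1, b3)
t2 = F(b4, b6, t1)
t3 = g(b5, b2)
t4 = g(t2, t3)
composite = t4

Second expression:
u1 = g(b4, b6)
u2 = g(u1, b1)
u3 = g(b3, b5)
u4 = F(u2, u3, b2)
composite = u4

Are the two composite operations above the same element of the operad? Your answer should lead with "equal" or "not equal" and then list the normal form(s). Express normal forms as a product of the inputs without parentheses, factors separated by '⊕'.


equal: each reduces to b4 ⊕ b6 ⊕ b1 ⊕ b3 ⊕ b5 ⊕ b2

In normal form, the first expression is b4 ⊕ b6 ⊕ b1 ⊕ b3 ⊕ b5 ⊕ b2
In normal form, the second expression is b4 ⊕ b6 ⊕ b1 ⊕ b3 ⊕ b5 ⊕ b2
The normal forms match — equal.


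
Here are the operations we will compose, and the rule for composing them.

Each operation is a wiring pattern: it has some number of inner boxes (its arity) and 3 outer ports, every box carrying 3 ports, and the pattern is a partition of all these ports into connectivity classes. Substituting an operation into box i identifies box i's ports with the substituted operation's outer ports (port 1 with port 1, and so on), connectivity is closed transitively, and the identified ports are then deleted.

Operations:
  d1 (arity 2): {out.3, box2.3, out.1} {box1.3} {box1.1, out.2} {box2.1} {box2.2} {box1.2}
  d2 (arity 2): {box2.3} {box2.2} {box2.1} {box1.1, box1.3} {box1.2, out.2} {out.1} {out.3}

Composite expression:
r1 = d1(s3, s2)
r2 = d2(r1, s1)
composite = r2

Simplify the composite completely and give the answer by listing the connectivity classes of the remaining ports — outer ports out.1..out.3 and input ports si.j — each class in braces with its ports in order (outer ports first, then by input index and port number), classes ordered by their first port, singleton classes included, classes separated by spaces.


Reachability decides: close wires over d2-identified ports.
the subtree at d1 composes to {out.1, out.3, s2.3} {out.2, s3.1} {s2.1} {s2.2} {s3.2} {s3.3} on (s3, s2); out.j = own outer ports
the subtree at d2 composes to {out.1} {out.2, s3.1} {out.3} {s1.1} {s1.2} {s1.3} {s2.1} {s2.2} {s2.3} {s3.2} {s3.3} on (s3, s2, s1); out.j = own outer ports

{out.1} {out.2, s3.1} {out.3} {s1.1} {s1.2} {s1.3} {s2.1} {s2.2} {s2.3} {s3.2} {s3.3}


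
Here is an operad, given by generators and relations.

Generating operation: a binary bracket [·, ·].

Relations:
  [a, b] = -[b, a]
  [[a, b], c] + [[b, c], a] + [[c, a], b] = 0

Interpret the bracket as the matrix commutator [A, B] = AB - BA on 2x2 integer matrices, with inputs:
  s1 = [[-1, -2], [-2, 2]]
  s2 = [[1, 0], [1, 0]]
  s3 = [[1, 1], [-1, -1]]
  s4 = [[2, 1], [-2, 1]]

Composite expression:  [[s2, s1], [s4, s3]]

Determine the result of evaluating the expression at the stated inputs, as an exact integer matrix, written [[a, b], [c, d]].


[s2, s1] = [[2, -2], [-1, -2]]
[s4, s3] = [[1, -1], [-3, -1]]
[[s2, s1], [s4, s3]] = [[5, 0], [10, -5]]

[[5, 0], [10, -5]]


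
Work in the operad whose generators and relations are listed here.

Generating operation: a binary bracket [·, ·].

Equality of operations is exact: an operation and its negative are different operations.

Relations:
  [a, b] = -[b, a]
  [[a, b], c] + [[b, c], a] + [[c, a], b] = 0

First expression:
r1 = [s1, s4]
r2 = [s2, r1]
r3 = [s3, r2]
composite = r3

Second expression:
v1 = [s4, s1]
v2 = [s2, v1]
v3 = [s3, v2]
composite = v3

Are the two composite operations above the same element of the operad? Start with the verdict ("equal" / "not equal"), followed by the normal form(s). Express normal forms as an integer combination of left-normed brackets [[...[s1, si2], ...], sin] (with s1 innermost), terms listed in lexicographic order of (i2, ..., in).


not equal; the first gives [[[s1, s4], s2], s3] and the second -[[[s1, s4], s2], s3]

Reducing the first expression gives [[[s1, s4], s2], s3]
Reducing the second expression gives -[[[s1, s4], s2], s3]
They disagree, so not equal.


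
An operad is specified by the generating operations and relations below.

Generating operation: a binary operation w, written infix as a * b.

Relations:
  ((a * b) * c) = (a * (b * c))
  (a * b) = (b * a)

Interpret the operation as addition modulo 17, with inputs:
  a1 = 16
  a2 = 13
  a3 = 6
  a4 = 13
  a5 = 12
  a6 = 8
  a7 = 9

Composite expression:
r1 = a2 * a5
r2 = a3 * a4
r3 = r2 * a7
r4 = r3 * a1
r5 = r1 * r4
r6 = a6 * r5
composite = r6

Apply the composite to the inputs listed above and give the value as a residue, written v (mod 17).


(a2 * a5) = 8
(a3 * a4) = 2
((a3 * a4) * a7) = 11
(((a3 * a4) * a7) * a1) = 10
((a2 * a5) * (((a3 * a4) * a7) * a1)) = 1
(a6 * ((a2 * a5) * (((a3 * a4) * a7) * a1))) = 9

9 (mod 17)


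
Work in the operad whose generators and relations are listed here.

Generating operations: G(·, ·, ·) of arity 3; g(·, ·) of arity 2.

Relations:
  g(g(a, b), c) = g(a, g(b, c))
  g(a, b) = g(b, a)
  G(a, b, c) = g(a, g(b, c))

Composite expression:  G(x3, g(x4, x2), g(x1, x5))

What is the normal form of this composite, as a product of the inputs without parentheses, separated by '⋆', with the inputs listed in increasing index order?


x1 ⋆ x2 ⋆ x3 ⋆ x4 ⋆ x5

Reordering under G is free, so list the x-inputs canonically.
g(x4, x2) spells out as x4 ⋆ x2
g(x1, x5) spells out as x1 ⋆ x5
G(x3, g(x4, x2), g(x1, x5)) spells out as x3 ⋆ x4 ⋆ x2 ⋆ x1 ⋆ x5
putting the inputs in ascending order: x1 ⋆ x2 ⋆ x3 ⋆ x4 ⋆ x5


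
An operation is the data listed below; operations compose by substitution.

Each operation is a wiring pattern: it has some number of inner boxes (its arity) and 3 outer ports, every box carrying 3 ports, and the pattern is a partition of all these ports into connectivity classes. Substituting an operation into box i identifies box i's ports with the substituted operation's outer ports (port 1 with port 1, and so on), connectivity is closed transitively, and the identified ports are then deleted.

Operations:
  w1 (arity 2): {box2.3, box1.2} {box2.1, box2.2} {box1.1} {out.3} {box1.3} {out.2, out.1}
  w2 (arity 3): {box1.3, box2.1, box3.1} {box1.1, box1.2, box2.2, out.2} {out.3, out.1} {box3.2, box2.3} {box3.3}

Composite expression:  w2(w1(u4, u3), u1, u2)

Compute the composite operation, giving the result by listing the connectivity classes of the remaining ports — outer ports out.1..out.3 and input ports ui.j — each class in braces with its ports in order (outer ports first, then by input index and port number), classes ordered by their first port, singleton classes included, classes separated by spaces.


After gluing at w2, chains via deleted ports link the u-ports.
stage w1: inputs (u4, u3), connectivity {out.1, out.2} {out.3} {u3.1, u3.2} {u3.3, u4.2} {u4.1} {u4.3}, out.j its boundary
stage w2: inputs (u4, u3, u1, u2), connectivity {out.1, out.3} {out.2, u1.2} {u1.1, u2.1} {u1.3, u2.2} {u2.3} {u3.1, u3.2} {u3.3, u4.2} {u4.1} {u4.3}, out.j its boundary

{out.1, out.3} {out.2, u1.2} {u1.1, u2.1} {u1.3, u2.2} {u2.3} {u3.1, u3.2} {u3.3, u4.2} {u4.1} {u4.3}


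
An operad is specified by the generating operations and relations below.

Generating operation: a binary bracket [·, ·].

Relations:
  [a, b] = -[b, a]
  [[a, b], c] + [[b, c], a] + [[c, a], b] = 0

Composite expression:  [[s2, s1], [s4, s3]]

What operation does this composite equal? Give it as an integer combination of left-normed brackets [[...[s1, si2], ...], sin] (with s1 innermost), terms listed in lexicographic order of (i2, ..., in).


[[[s1, s2], s3], s4] - [[[s1, s2], s4], s3]

Expand each bracket as ab - ba; the s1-initial words give the coefficients.
Composite bracket: [[s2, s1], [s4, s3]]
The bracket unfolds into 8 signed words via [a, b] = ab - ba (2^3 = 8).
Keep just the words that open with s1:
  s1s2s3s4 appears with sign +1, giving the term +[[[s1, s2], s3], s4]
  s1s2s4s3 appears with sign -1, giving the term -[[[s1, s2], s4], s3]


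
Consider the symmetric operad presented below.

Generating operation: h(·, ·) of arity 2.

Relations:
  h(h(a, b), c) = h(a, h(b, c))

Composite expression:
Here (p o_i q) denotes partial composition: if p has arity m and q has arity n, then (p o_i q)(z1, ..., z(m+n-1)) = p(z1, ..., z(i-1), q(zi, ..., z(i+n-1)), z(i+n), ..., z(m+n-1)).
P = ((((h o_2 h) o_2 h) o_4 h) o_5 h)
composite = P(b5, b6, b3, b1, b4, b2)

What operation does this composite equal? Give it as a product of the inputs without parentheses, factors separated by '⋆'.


b5 ⋆ b6 ⋆ b3 ⋆ b1 ⋆ b4 ⋆ b2

Associativity of h dissolves the nesting; only the b-input order survives.
h(b6, b3) reduces to b6 ⋆ b3
h(b4, b2) reduces to b4 ⋆ b2
h(b1, h(b4, b2)) reduces to b1 ⋆ b4 ⋆ b2
h(h(b6, b3), h(b1, h(b4, b2))) reduces to b6 ⋆ b3 ⋆ b1 ⋆ b4 ⋆ b2
h(b5, h(h(b6, b3), h(b1, h(b4, b2)))) reduces to b5 ⋆ b6 ⋆ b3 ⋆ b1 ⋆ b4 ⋆ b2


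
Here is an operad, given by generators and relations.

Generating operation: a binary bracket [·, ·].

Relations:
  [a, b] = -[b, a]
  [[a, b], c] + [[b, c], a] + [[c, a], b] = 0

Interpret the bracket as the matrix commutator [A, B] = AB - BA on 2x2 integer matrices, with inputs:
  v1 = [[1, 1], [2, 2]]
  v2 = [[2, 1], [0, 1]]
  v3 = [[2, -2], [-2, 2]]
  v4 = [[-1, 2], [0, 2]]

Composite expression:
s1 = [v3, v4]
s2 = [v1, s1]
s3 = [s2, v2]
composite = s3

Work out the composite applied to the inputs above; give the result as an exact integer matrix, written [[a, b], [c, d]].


[[-22, 38], [22, 22]]

[v3, v4] = [[4, -6], [6, -4]]
[v1, [v3, v4]] = [[18, -2], [22, -18]]
[[v1, [v3, v4]], v2] = [[-22, 38], [22, 22]]


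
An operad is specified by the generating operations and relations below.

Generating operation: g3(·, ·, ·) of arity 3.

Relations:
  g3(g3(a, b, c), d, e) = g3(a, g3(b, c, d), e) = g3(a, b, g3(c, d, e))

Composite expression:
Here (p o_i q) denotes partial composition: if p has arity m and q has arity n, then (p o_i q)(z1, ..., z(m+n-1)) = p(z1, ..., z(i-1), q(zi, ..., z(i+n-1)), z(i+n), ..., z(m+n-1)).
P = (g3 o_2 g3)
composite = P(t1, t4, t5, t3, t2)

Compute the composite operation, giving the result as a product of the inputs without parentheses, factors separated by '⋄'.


The g3-tree's shape is irrelevant; the t-reading-order decides.
g3(t4, t5, t3) unparenthesizes to t4 ⋄ t5 ⋄ t3
g3(t1, g3(t4, t5, t3), t2) unparenthesizes to t1 ⋄ t4 ⋄ t5 ⋄ t3 ⋄ t2

t1 ⋄ t4 ⋄ t5 ⋄ t3 ⋄ t2


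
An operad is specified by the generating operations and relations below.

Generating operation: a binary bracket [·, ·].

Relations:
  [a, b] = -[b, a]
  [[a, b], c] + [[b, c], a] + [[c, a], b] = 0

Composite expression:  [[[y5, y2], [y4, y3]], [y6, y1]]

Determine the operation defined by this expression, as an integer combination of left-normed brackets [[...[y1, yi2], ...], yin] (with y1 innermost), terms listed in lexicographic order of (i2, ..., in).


[[[[[y1, y6], y2], y5], y3], y4] - [[[[[y1, y6], y2], y5], y4], y3] - [[[[[y1, y6], y3], y4], y2], y5] + [[[[[y1, y6], y3], y4], y5], y2] + [[[[[y1, y6], y4], y3], y2], y5] - [[[[[y1, y6], y4], y3], y5], y2] - [[[[[y1, y6], y5], y2], y3], y4] + [[[[[y1, y6], y5], y2], y4], y3]

A multilinear Lie element is pinned by y1-initial words (y1 innermost).
Composite bracket: [[[y5, y2], [y4, y3]], [y6, y1]]
Each bracket splits as ab - ba, giving 32 signed words (2^5 = 32).
Only words starting with y1 matter:
  sign of y1y6y2y5y3y4 is +1, so it contributes +[[[[[y1, y6], y2], y5], y3], y4]
  sign of y1y6y2y5y4y3 is -1, so it contributes -[[[[[y1, y6], y2], y5], y4], y3]
  sign of y1y6y3y4y2y5 is -1, so it contributes -[[[[[y1, y6], y3], y4], y2], y5]
  sign of y1y6y3y4y5y2 is +1, so it contributes +[[[[[y1, y6], y3], y4], y5], y2]
  sign of y1y6y4y3y2y5 is +1, so it contributes +[[[[[y1, y6], y4], y3], y2], y5]
  sign of y1y6y4y3y5y2 is -1, so it contributes -[[[[[y1, y6], y4], y3], y5], y2]
  sign of y1y6y5y2y3y4 is -1, so it contributes -[[[[[y1, y6], y5], y2], y3], y4]
  sign of y1y6y5y2y4y3 is +1, so it contributes +[[[[[y1, y6], y5], y2], y4], y3]


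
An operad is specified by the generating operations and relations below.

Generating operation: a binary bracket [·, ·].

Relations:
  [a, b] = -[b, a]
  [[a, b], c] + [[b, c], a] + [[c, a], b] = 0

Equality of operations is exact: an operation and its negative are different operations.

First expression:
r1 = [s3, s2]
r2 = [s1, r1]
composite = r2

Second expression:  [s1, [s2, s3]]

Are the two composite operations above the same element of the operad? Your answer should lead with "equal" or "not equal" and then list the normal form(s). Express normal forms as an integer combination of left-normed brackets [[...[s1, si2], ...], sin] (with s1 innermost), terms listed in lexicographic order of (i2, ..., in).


not equal: they reduce to -[[s1, s2], s3] + [[s1, s3], s2] and [[s1, s2], s3] - [[s1, s3], s2]

The first expression reduces to -[[s1, s2], s3] + [[s1, s3], s2]
The second expression reduces to [[s1, s2], s3] - [[s1, s3], s2]
The forms do not match — not equal.


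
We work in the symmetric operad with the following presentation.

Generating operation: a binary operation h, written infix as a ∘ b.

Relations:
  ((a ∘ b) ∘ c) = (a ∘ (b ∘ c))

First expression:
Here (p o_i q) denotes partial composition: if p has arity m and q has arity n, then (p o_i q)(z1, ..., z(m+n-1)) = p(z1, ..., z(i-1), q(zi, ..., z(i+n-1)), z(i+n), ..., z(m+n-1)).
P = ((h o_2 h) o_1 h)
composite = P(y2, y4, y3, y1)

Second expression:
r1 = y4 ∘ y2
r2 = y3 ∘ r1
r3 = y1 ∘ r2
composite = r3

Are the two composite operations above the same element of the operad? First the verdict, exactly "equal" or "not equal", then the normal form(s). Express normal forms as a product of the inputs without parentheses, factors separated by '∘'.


not equal — first y2 ∘ y4 ∘ y3 ∘ y1, second y1 ∘ y3 ∘ y4 ∘ y2

In normal form, the first expression is y2 ∘ y4 ∘ y3 ∘ y1
In normal form, the second expression is y1 ∘ y3 ∘ y4 ∘ y2
They disagree, so not equal.


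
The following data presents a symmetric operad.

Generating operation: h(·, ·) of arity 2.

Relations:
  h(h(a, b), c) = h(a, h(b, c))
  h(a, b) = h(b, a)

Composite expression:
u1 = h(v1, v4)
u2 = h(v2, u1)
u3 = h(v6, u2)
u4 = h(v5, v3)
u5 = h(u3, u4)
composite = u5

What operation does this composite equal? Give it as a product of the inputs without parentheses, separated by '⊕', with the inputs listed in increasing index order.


v1 ⊕ v2 ⊕ v3 ⊕ v4 ⊕ v5 ⊕ v6

With h associative and commutative, the v-input set is all that matters.
h(v1, v4) unparenthesizes to v1 ⊕ v4
h(v2, h(v1, v4)) unparenthesizes to v2 ⊕ v1 ⊕ v4
h(v6, h(v2, h(v1, v4))) unparenthesizes to v6 ⊕ v2 ⊕ v1 ⊕ v4
h(v5, v3) unparenthesizes to v5 ⊕ v3
h(h(v6, h(v2, h(v1, v4))), h(v5, v3)) unparenthesizes to v6 ⊕ v2 ⊕ v1 ⊕ v4 ⊕ v5 ⊕ v3
putting the inputs in ascending order: v1 ⊕ v2 ⊕ v3 ⊕ v4 ⊕ v5 ⊕ v6


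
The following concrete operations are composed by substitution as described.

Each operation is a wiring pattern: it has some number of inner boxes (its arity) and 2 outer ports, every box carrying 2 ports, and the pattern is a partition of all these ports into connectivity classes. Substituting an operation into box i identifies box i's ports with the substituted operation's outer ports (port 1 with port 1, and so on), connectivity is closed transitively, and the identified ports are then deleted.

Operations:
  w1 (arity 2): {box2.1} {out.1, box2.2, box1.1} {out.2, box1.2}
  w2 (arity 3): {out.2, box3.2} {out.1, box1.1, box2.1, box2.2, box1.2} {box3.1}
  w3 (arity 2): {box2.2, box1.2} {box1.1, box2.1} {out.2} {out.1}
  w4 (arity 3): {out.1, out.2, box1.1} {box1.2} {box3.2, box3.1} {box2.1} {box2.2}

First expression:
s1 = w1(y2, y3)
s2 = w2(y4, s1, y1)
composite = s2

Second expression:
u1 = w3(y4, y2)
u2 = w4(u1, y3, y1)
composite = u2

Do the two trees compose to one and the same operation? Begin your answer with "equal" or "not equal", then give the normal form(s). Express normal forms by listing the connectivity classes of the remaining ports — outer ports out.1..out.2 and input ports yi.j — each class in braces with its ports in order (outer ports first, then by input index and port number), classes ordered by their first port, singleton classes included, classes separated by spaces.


not equal: they reduce to {out.1, y2.1, y2.2, y3.2, y4.1, y4.2} {out.2, y1.2} {y1.1} {y3.1} and {out.1, out.2} {y1.1, y1.2} {y2.1, y4.1} {y2.2, y4.2} {y3.1} {y3.2}


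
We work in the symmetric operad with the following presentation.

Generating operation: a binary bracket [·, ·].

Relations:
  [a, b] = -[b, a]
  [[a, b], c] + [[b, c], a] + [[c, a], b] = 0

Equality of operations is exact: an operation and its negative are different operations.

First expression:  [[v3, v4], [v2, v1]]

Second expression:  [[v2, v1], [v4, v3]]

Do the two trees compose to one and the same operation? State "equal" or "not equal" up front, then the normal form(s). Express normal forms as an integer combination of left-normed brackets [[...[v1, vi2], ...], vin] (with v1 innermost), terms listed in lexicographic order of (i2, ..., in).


The first expression reduces to [[[v1, v2], v3], v4] - [[[v1, v2], v4], v3]
The second expression reduces to [[[v1, v2], v3], v4] - [[[v1, v2], v4], v3]
The normal forms match — equal.

equal — both sides give [[[v1, v2], v3], v4] - [[[v1, v2], v4], v3]


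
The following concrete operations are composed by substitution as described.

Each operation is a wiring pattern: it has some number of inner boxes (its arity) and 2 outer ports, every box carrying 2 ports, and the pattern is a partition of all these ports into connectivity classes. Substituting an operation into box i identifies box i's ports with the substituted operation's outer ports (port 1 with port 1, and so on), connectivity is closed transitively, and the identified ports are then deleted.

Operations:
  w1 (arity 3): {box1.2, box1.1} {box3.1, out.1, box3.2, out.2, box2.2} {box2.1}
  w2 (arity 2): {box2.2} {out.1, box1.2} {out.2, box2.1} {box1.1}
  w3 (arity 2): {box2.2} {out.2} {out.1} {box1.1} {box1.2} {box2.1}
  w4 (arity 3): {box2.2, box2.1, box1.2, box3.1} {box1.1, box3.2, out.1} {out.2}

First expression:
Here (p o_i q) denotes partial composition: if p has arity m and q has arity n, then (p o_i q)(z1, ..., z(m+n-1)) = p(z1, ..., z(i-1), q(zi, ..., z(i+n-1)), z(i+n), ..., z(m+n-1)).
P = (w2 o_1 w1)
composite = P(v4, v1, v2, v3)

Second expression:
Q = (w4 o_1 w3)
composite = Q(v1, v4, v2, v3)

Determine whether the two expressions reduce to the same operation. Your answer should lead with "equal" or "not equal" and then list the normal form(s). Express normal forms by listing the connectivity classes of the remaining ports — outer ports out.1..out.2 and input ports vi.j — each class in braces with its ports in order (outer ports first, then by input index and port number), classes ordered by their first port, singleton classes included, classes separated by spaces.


not equal; the first gives {out.1, v1.2, v2.1, v2.2} {out.2, v3.1} {v1.1} {v3.2} {v4.1, v4.2} and the second {out.1, v3.2} {out.2} {v1.1} {v1.2} {v2.1, v2.2, v3.1} {v4.1} {v4.2}

The first expression, normalized: {out.1, v1.2, v2.1, v2.2} {out.2, v3.1} {v1.1} {v3.2} {v4.1, v4.2}
The second expression, normalized: {out.1, v3.2} {out.2} {v1.1} {v1.2} {v2.1, v2.2, v3.1} {v4.1} {v4.2}
The forms do not match — not equal.


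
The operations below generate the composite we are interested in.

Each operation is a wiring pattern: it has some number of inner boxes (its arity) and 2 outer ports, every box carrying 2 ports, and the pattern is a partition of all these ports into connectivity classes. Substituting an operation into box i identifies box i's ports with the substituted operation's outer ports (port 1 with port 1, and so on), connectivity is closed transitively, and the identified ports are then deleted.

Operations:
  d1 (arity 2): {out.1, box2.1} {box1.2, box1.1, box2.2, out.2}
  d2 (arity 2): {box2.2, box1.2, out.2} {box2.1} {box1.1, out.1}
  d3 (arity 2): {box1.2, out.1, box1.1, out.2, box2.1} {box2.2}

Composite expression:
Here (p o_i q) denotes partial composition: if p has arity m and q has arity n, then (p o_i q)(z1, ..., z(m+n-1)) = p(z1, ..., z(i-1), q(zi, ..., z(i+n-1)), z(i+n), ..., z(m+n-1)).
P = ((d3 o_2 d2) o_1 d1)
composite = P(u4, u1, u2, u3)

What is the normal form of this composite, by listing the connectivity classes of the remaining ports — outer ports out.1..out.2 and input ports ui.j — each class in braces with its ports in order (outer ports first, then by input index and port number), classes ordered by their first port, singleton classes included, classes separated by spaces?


{out.1, out.2, u1.1, u1.2, u2.1, u4.1, u4.2} {u2.2, u3.2} {u3.1}

After gluing at d3, chains via deleted ports link the u-ports.
through d1, on inputs (u4, u1): {out.1, u1.1} {out.2, u1.2, u4.1, u4.2} (out.j = stage outer ports)
through d2, on inputs (u2, u3): {out.1, u2.1} {out.2, u2.2, u3.2} {u3.1} (out.j = stage outer ports)
through d3, on inputs (u4, u1, u2, u3): {out.1, out.2, u1.1, u1.2, u2.1, u4.1, u4.2} {u2.2, u3.2} {u3.1} (out.j = stage outer ports)


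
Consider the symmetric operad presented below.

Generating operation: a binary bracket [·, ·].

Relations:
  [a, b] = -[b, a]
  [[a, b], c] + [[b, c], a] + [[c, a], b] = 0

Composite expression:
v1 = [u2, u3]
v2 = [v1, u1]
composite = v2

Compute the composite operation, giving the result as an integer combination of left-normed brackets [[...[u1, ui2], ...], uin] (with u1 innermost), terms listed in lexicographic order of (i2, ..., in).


-[[u1, u2], u3] + [[u1, u3], u2]

In the tensor algebra, words opening u1 carry the u1-anchored form.
Composite bracket: [[u2, u3], u1]
Full expansion: 4 signed words from ab - ba (2^2 = 4).
Keep just the words that open with u1:
  sign of u1u2u3 is -1, so it contributes -[[u1, u2], u3]
  sign of u1u3u2 is +1, so it contributes +[[u1, u3], u2]


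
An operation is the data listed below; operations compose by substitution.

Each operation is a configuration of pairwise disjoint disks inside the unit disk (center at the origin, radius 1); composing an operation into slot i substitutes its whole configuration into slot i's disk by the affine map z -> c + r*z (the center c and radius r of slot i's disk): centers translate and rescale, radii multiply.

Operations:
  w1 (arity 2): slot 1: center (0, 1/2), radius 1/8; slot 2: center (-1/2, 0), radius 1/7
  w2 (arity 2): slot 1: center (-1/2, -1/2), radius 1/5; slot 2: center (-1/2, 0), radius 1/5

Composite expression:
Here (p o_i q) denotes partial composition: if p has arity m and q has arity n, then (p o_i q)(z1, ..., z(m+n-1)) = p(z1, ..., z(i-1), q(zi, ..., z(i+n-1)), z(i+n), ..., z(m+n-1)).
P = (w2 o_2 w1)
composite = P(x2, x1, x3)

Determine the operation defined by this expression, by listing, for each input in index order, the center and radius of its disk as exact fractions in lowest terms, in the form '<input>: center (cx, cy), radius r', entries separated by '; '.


Nesting under w2 composes maps z -> c + r*z down each x-path.
input x2: composing its 1 substitution step yields center (-1/2, -1/2), radius 1/5
input x1: composing its 2 substitution steps yields center (-1/2, 1/10), radius 1/40
input x3: composing its 2 substitution steps yields center (-3/5, 0), radius 1/35

x1: center (-1/2, 1/10), radius 1/40; x2: center (-1/2, -1/2), radius 1/5; x3: center (-3/5, 0), radius 1/35


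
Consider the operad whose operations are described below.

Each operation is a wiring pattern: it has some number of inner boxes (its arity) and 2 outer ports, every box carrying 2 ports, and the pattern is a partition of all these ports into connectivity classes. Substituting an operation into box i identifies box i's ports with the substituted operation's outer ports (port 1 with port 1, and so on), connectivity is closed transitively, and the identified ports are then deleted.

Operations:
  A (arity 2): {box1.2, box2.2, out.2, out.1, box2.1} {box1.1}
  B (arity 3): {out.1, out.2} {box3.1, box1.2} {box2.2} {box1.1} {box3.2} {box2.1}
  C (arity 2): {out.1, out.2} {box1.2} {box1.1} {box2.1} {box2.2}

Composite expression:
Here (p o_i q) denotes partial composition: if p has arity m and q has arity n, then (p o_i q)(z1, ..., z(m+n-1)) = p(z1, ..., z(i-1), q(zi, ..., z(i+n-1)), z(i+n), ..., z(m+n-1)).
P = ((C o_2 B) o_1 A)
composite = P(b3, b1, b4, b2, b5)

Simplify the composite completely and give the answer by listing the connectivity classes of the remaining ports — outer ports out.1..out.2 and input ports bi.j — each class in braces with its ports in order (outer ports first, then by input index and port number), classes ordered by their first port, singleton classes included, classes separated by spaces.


{out.1, out.2} {b1.1, b1.2, b3.2} {b2.1} {b2.2} {b3.1} {b4.1} {b4.2, b5.1} {b5.2}

Treat the ports identified at C as solder joints: merge, then drop.
after A, the pattern on (b3, b1) reads {out.1, out.2, b1.1, b1.2, b3.2} {b3.1} (out.j = its outer ports)
after B, the pattern on (b4, b2, b5) reads {out.1, out.2} {b2.1} {b2.2} {b4.1} {b4.2, b5.1} {b5.2} (out.j = its outer ports)
after C, the pattern on (b3, b1, b4, b2, b5) reads {out.1, out.2} {b1.1, b1.2, b3.2} {b2.1} {b2.2} {b3.1} {b4.1} {b4.2, b5.1} {b5.2} (out.j = its outer ports)


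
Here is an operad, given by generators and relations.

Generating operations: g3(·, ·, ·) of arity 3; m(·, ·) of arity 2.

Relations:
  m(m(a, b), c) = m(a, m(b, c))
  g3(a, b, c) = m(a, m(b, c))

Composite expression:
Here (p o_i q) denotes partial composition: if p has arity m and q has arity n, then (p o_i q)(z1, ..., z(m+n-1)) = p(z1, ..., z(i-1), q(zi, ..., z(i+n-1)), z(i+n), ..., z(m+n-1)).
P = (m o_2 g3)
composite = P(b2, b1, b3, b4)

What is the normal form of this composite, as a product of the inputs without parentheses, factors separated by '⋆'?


The m-tree's shape is irrelevant; the b-reading-order decides.
g3(b1, b3, b4) unparenthesizes to b1 ⋆ b3 ⋆ b4
m(b2, g3(b1, b3, b4)) unparenthesizes to b2 ⋆ b1 ⋆ b3 ⋆ b4

b2 ⋆ b1 ⋆ b3 ⋆ b4


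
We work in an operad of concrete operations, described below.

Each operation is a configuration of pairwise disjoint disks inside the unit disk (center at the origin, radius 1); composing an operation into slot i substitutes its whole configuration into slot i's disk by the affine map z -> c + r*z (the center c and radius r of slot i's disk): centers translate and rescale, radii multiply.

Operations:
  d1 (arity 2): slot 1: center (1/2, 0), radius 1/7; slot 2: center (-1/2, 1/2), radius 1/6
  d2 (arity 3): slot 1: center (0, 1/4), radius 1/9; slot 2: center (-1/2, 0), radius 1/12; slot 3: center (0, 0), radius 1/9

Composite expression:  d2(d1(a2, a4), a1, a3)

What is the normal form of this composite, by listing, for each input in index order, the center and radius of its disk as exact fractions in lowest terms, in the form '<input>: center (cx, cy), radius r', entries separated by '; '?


a1: center (-1/2, 0), radius 1/12; a2: center (1/18, 1/4), radius 1/63; a3: center (0, 0), radius 1/9; a4: center (-1/18, 11/36), radius 1/54

Nesting under d2 composes maps z -> c + r*z down each a-path.
a2: after 2 affine steps, its disk has center (1/18, 1/4), radius 1/63
a4: after 2 affine steps, its disk has center (-1/18, 11/36), radius 1/54
a1: after 1 affine step, its disk has center (-1/2, 0), radius 1/12
a3: after 1 affine step, its disk has center (0, 0), radius 1/9


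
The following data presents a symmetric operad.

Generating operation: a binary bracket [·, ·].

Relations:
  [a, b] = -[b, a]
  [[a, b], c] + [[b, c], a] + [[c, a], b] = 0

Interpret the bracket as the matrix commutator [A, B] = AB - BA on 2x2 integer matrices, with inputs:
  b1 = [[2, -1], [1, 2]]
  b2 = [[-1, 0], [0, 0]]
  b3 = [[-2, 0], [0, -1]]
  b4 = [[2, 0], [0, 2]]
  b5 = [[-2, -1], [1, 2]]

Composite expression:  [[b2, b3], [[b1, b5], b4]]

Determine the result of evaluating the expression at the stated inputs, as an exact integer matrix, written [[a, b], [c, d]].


[[0, 0], [0, 0]]

[b2, b3] = [[0, 0], [0, 0]]
[b1, b5] = [[0, -4], [-4, 0]]
[[b1, b5], b4] = [[0, 0], [0, 0]]
[[b2, b3], [[b1, b5], b4]] = [[0, 0], [0, 0]]


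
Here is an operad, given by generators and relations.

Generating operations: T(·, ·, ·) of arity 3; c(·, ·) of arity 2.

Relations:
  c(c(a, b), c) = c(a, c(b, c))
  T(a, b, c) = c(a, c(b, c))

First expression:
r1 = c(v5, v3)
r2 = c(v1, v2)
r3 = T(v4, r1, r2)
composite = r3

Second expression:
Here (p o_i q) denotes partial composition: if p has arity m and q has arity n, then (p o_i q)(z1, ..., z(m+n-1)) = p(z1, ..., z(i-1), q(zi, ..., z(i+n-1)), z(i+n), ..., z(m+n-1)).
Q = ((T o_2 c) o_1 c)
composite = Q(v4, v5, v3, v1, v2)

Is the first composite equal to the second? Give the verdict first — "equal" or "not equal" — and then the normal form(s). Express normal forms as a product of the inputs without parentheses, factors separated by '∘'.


Reducing the first expression gives v4 ∘ v5 ∘ v3 ∘ v1 ∘ v2
Reducing the second expression gives v4 ∘ v5 ∘ v3 ∘ v1 ∘ v2
Both agree, so they are equal.

equal: each reduces to v4 ∘ v5 ∘ v3 ∘ v1 ∘ v2


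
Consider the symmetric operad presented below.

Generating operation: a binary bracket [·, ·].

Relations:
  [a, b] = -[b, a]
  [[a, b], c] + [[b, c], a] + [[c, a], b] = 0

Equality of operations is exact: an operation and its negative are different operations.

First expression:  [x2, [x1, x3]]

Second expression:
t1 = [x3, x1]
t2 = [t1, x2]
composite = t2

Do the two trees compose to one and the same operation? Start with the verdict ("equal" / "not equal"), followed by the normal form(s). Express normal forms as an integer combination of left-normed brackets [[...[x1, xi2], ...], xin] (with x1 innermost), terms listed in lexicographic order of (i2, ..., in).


The first expression reduces to -[[x1, x3], x2]
The second expression reduces to -[[x1, x3], x2]
The forms coincide; equal.

equal: each reduces to -[[x1, x3], x2]


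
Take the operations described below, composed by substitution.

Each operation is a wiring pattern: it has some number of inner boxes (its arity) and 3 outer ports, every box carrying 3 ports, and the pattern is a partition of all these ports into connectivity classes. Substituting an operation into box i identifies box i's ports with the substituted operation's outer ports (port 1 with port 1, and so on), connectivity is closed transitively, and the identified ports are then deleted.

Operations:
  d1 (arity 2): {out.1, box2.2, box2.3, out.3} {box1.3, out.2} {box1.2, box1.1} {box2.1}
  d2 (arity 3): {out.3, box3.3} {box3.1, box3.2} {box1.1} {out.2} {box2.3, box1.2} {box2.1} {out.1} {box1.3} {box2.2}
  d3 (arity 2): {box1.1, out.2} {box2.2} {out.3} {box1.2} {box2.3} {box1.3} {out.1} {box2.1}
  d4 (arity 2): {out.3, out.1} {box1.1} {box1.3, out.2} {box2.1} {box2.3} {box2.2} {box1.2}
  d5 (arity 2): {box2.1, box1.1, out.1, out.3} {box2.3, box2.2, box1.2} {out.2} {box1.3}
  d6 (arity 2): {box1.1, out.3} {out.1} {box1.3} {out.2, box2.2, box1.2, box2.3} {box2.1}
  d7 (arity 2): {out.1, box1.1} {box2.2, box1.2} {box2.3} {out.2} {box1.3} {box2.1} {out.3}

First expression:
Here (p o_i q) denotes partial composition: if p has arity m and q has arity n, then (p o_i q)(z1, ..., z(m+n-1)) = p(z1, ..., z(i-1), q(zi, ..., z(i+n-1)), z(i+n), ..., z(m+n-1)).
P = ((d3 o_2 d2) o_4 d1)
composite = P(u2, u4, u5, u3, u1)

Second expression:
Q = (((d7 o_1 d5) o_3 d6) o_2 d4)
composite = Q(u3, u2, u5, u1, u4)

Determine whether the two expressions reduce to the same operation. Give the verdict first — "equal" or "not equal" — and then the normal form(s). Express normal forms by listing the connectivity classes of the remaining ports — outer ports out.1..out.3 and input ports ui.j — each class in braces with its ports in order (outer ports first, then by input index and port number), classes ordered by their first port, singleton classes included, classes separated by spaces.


not equal: they reduce to {out.1} {out.2, u2.1} {out.3} {u1.1} {u1.2, u1.3, u3.3} {u2.2} {u2.3} {u3.1, u3.2} {u4.1} {u4.2, u5.3} {u4.3} {u5.1} {u5.2} and {out.1, u2.3, u3.1, u3.2} {out.2} {out.3} {u1.1} {u1.2, u4.2, u4.3} {u1.3} {u2.1} {u2.2} {u3.3} {u4.1} {u5.1} {u5.2} {u5.3}

The first composite normalizes to {out.1} {out.2, u2.1} {out.3} {u1.1} {u1.2, u1.3, u3.3} {u2.2} {u2.3} {u3.1, u3.2} {u4.1} {u4.2, u5.3} {u4.3} {u5.1} {u5.2}
The second composite normalizes to {out.1, u2.3, u3.1, u3.2} {out.2} {out.3} {u1.1} {u1.2, u4.2, u4.3} {u1.3} {u2.1} {u2.2} {u3.3} {u4.1} {u5.1} {u5.2} {u5.3}
Different reductions; not equal.


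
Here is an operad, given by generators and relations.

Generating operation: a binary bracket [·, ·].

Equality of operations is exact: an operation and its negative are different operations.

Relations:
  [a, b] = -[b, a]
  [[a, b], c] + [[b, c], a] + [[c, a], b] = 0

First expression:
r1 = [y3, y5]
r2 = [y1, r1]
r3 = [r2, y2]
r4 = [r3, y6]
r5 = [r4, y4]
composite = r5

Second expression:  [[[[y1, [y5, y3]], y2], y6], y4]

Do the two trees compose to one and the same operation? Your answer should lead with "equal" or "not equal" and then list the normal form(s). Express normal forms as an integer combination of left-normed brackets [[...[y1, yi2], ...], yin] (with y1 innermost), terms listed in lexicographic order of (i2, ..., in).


The first expression, normalized: [[[[[y1, y3], y5], y2], y6], y4] - [[[[[y1, y5], y3], y2], y6], y4]
The second expression, normalized: -[[[[[y1, y3], y5], y2], y6], y4] + [[[[[y1, y5], y3], y2], y6], y4]
No match — not equal.

not equal; the first gives [[[[[y1, y3], y5], y2], y6], y4] - [[[[[y1, y5], y3], y2], y6], y4] and the second -[[[[[y1, y3], y5], y2], y6], y4] + [[[[[y1, y5], y3], y2], y6], y4]


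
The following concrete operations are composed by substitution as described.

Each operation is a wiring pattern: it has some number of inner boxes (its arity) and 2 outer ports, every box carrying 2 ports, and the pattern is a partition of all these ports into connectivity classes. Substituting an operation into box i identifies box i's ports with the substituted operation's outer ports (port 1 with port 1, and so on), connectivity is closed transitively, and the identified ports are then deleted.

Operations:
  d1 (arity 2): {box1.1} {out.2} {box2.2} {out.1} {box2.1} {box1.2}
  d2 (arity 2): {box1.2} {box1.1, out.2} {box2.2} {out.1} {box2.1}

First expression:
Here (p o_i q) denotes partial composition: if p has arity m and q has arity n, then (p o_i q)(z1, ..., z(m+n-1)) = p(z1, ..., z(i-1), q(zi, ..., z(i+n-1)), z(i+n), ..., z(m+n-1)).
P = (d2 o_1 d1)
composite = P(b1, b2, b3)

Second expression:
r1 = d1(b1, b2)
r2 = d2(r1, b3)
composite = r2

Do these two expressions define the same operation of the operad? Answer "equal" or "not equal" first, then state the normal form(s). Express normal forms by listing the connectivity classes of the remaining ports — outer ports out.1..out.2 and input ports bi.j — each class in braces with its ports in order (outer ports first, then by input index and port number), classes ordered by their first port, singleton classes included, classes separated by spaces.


equal: each reduces to {out.1} {out.2} {b1.1} {b1.2} {b2.1} {b2.2} {b3.1} {b3.2}
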